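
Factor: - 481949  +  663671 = 2^1 *3^1*31^1*977^1 = 181722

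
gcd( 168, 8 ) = 8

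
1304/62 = 652/31 = 21.03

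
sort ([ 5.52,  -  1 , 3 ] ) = [ -1 , 3,5.52] 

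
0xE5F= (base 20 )93J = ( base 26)5BD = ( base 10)3679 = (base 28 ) 4JB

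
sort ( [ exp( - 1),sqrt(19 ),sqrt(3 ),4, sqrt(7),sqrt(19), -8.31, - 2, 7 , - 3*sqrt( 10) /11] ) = [ -8.31, - 2, - 3 * sqrt(10)/11, exp(-1), sqrt(3 ),sqrt(7), 4,sqrt( 19 ),sqrt( 19 ), 7] 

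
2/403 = 2/403 = 0.00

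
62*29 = 1798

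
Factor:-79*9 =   -  711 = -  3^2*79^1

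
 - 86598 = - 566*153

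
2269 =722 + 1547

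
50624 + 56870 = 107494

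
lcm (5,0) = 0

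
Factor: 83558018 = 2^1* 41779009^1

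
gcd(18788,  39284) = 1708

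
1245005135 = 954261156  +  290743979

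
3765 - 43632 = -39867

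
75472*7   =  528304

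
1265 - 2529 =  - 1264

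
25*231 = 5775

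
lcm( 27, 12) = 108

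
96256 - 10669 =85587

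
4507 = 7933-3426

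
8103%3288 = 1527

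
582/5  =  116 + 2/5 = 116.40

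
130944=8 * 16368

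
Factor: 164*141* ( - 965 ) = - 2^2*3^1*5^1*41^1 *47^1*193^1 =-22314660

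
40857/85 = 480+57/85 = 480.67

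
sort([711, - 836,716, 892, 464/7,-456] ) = [ - 836,-456, 464/7,711, 716, 892]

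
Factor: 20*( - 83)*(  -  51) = 2^2* 3^1 * 5^1*17^1 * 83^1 = 84660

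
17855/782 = 22 + 651/782= 22.83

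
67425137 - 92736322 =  - 25311185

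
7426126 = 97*76558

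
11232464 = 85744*131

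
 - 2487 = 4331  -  6818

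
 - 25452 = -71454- - 46002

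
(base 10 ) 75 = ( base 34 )27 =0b1001011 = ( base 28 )2J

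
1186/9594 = 593/4797 = 0.12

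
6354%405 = 279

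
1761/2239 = 1761/2239 = 0.79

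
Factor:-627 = -3^1*11^1*19^1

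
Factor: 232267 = 7^1 * 33181^1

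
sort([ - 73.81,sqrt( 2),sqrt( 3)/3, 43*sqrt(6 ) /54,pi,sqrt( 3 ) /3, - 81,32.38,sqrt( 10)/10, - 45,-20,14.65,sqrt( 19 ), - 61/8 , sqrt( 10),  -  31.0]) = [ - 81,-73.81 , - 45  , - 31.0  , - 20, - 61/8,sqrt(10)/10,sqrt (3) /3,sqrt( 3) /3, sqrt( 2),43*sqrt( 6)/54,pi, sqrt( 10), sqrt( 19),14.65, 32.38 ]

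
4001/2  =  4001/2=2000.50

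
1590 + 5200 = 6790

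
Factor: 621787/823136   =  2^(-5)*29^( - 1 )*701^1= 701/928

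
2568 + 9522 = 12090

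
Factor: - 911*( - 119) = 108409  =  7^1*17^1*911^1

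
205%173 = 32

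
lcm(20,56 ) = 280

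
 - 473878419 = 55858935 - 529737354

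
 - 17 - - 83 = 66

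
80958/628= 40479/314 = 128.91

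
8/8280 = 1/1035 = 0.00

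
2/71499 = 2/71499 = 0.00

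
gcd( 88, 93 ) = 1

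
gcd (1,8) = 1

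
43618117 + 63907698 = 107525815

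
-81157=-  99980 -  - 18823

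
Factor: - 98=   -  2^1 * 7^2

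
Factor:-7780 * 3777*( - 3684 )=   108254561040= 2^4*3^2*5^1 * 307^1 * 389^1 * 1259^1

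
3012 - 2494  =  518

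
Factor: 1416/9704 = 177/1213 = 3^1 * 59^1*1213^( - 1 ) 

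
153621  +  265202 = 418823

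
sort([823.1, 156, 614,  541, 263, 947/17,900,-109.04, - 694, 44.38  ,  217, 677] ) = [ - 694, - 109.04, 44.38 , 947/17, 156,217, 263,541, 614, 677,823.1,900]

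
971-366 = 605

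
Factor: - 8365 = -5^1*7^1 *239^1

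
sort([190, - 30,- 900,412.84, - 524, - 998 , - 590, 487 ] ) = [ - 998 , - 900, - 590, - 524, - 30, 190, 412.84,487 ]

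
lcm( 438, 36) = 2628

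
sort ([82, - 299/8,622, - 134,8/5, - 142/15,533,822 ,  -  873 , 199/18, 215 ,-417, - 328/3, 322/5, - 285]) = [ - 873, - 417,-285, - 134, - 328/3, - 299/8, - 142/15,8/5, 199/18, 322/5,82 , 215, 533, 622 , 822 ] 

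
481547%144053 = 49388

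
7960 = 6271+1689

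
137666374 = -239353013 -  - 377019387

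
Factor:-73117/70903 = -7^( - 2)*11^1*17^2*23^1*1447^ ( -1)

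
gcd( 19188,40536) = 36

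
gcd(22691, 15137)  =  1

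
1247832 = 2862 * 436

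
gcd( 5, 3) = 1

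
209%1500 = 209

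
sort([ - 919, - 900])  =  [ - 919, - 900]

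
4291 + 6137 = 10428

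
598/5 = 598/5 = 119.60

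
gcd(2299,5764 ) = 11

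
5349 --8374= 13723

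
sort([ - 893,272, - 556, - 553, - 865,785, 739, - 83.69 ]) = [ - 893, - 865, - 556, - 553, - 83.69, 272 , 739, 785]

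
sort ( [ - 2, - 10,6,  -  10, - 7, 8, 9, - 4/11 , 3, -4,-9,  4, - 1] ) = [  -  10, - 10, - 9, - 7, - 4,-2,-1 , - 4/11,3, 4,6, 8,9]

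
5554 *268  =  1488472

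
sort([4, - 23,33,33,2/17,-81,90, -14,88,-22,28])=[ - 81, - 23, - 22, - 14 , 2/17,4, 28,33, 33,88,90]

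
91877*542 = 49797334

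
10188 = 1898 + 8290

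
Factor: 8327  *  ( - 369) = -3072663= - 3^2 * 11^1*41^1*757^1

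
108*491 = 53028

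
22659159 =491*46149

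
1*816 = 816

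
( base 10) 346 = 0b101011010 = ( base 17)136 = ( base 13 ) 208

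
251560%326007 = 251560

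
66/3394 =33/1697 = 0.02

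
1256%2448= 1256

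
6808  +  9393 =16201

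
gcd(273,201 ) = 3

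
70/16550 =7/1655 = 0.00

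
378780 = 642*590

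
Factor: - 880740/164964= - 3^2 * 5^1 * 7^1*59^( - 1 ) = - 315/59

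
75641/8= 75641/8= 9455.12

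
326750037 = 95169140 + 231580897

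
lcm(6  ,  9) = 18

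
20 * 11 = 220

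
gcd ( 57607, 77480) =1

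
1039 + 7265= 8304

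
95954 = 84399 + 11555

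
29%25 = 4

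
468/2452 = 117/613=0.19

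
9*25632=230688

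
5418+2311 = 7729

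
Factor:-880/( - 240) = 3^(-1)*11^1 = 11/3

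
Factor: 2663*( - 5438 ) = -2^1*2663^1  *2719^1 = - 14481394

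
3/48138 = 1/16046 = 0.00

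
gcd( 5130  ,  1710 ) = 1710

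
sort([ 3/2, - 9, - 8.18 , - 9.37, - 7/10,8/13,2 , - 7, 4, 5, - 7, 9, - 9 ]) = [-9.37, - 9,-9, - 8.18, - 7 , - 7, - 7/10,8/13,3/2,2, 4, 5,9]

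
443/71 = 443/71 = 6.24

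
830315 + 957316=1787631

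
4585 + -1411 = 3174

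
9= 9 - 0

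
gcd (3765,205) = 5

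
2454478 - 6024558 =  - 3570080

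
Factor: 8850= 2^1*3^1 * 5^2*59^1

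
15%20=15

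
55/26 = 55/26 =2.12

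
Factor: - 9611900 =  - 2^2*5^2*277^1*347^1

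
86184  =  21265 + 64919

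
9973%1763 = 1158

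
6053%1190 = 103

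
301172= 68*4429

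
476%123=107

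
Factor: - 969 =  - 3^1*17^1*19^1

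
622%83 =41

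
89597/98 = 89597/98 = 914.26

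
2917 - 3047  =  -130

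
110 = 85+25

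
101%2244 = 101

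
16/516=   4/129  =  0.03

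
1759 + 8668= 10427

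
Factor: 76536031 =11^1*13^1*181^1*2957^1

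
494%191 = 112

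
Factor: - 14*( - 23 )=2^1* 7^1 * 23^1  =  322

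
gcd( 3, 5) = 1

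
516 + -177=339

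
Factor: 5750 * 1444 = 8303000 = 2^3*5^3*19^2*23^1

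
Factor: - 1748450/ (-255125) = 2^1*5^( - 1 )*11^2  *  13^( - 1 )*17^2 *157^( - 1)= 69938/10205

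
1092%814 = 278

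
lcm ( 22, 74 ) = 814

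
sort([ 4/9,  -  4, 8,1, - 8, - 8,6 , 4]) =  [ - 8, - 8, - 4,4/9,1,  4,6, 8] 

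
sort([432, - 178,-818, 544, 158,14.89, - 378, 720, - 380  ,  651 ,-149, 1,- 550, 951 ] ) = [ - 818, - 550,  -  380, - 378, - 178,-149 , 1, 14.89,  158, 432,544,651, 720,951]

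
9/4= 9/4  =  2.25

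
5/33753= 5/33753 = 0.00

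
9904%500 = 404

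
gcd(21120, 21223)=1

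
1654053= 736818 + 917235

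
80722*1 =80722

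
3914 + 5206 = 9120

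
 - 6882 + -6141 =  - 13023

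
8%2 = 0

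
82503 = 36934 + 45569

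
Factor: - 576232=  -  2^3*17^1 * 19^1*223^1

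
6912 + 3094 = 10006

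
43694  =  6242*7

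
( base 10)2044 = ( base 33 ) 1SV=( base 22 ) 44K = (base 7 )5650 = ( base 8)3774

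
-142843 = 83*(-1721)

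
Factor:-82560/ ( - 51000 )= 2^4*5^( - 2) * 17^ ( - 1)*43^1=688/425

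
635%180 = 95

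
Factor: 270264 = 2^3*3^1*11261^1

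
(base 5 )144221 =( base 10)6186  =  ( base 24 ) ahi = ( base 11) 4714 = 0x182a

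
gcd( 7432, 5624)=8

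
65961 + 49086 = 115047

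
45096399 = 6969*6471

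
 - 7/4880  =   - 1 + 4873/4880 = - 0.00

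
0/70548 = 0 = 0.00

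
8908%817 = 738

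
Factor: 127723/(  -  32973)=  - 3^( - 1)*29^( - 1)*337^1  =  -  337/87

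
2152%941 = 270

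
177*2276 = 402852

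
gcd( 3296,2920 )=8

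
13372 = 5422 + 7950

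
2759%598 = 367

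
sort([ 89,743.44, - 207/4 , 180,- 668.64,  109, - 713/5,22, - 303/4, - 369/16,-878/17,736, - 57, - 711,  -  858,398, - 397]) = [ - 858, - 711,-668.64, - 397, - 713/5, - 303/4,  -  57, - 207/4, - 878/17,-369/16,22,89,109,180,398,736,743.44 ]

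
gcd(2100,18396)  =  84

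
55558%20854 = 13850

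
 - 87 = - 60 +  - 27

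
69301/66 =1050 + 1/66 = 1050.02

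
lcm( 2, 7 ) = 14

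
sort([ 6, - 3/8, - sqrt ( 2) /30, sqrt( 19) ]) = [-3/8, - sqrt(2)/30, sqrt(19 ),6] 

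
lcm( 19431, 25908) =77724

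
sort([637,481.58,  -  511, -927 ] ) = [  -  927, - 511,481.58,  637 ] 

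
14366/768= 7183/384  =  18.71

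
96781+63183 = 159964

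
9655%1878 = 265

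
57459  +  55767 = 113226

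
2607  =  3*869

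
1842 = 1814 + 28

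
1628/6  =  814/3 =271.33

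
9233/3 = 3077 + 2/3 = 3077.67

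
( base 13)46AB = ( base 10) 9943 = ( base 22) KBL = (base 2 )10011011010111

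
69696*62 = 4321152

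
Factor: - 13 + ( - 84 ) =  - 97^1=- 97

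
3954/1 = 3954  =  3954.00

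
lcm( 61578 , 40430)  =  4002570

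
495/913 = 45/83 = 0.54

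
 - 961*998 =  - 959078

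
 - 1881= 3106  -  4987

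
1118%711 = 407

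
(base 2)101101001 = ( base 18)121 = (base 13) 21a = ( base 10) 361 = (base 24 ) f1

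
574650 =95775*6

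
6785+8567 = 15352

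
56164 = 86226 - 30062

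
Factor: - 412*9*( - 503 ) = 2^2*3^2*103^1*503^1 = 1865124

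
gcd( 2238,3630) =6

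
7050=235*30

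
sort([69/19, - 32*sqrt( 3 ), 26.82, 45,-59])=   [ - 59,  -  32*sqrt (3 ),69/19, 26.82 , 45]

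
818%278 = 262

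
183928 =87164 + 96764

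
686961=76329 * 9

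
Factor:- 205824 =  - 2^10*3^1*67^1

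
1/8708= 1/8708 = 0.00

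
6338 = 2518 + 3820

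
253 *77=19481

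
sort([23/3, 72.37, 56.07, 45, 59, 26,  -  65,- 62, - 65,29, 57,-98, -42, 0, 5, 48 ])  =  [ - 98,-65, - 65, - 62, -42,0, 5, 23/3, 26, 29, 45,  48, 56.07, 57, 59, 72.37]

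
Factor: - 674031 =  - 3^1 * 224677^1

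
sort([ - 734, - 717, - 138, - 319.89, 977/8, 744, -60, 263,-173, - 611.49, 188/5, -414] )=[ - 734, - 717, - 611.49, - 414, - 319.89,  -  173, - 138, - 60, 188/5, 977/8 , 263, 744] 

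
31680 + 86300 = 117980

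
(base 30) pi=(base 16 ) 300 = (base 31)oo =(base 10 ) 768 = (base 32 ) o0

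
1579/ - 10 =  - 1579/10 = - 157.90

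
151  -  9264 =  - 9113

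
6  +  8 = 14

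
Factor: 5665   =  5^1*11^1*103^1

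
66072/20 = 16518/5 =3303.60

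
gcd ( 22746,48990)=6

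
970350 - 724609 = 245741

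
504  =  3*168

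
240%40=0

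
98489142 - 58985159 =39503983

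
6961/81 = 85 + 76/81 = 85.94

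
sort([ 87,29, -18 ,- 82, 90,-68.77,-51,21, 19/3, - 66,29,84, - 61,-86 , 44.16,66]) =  [  -  86,  -  82, - 68.77,-66, - 61,- 51  , - 18, 19/3,21, 29, 29, 44.16, 66, 84, 87, 90 ]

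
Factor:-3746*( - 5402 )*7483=2^2 * 7^1 * 37^1*73^1*1069^1*1873^1=151425179836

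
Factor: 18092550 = 2^1*3^1*5^2*7^1 * 17231^1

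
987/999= 329/333  =  0.99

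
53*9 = 477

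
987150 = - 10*(-98715 )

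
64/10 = 32/5=6.40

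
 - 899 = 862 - 1761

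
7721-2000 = 5721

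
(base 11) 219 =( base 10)262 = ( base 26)A2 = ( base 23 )b9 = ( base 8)406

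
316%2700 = 316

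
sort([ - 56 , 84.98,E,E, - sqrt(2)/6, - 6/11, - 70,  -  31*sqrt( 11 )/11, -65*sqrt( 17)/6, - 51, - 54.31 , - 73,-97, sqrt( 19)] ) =[ - 97, - 73, - 70,- 56, - 54.31,-51, - 65*sqrt(17 ) /6, - 31*sqrt(11)/11, - 6/11, - sqrt(2)/6,  E,E,  sqrt(19), 84.98 ]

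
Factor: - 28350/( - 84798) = 3^2 *5^2 * 673^( - 1 ) = 225/673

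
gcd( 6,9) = 3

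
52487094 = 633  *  82918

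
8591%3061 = 2469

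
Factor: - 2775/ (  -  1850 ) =3/2 = 2^(  -  1)*3^1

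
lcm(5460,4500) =409500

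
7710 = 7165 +545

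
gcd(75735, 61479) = 891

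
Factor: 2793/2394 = 2^( - 1)* 3^( - 1) * 7^1 = 7/6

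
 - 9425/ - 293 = 9425/293 = 32.17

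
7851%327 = 3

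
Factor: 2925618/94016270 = 3^1*5^( - 1 )*487603^1*9401627^( - 1)= 1462809/47008135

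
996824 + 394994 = 1391818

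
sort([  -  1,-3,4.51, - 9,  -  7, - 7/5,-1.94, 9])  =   [ - 9,  -  7,-3,-1.94,-7/5, -1,4.51,9]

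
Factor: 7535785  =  5^1*277^1* 5441^1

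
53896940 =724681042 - 670784102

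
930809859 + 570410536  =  1501220395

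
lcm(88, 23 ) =2024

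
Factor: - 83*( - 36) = 2988 = 2^2 * 3^2*83^1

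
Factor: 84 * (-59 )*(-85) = 2^2*3^1 * 5^1*7^1*17^1 *59^1 = 421260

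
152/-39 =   -  152/39 = - 3.90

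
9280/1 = 9280  =  9280.00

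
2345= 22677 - 20332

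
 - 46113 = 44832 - 90945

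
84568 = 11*7688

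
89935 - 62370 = 27565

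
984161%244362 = 6713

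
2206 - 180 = 2026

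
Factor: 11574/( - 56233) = - 2^1*3^2*53^( - 1 )*643^1*1061^( - 1)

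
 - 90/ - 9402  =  15/1567  =  0.01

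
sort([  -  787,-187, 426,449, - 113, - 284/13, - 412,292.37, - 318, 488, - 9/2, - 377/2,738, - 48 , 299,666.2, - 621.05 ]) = [ - 787, - 621.05,-412, - 318 , - 377/2,  -  187, - 113, -48,- 284/13,-9/2 , 292.37,299,426, 449 , 488, 666.2,738]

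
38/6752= 19/3376= 0.01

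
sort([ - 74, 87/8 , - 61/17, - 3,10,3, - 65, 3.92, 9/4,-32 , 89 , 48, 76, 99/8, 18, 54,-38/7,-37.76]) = [ - 74, - 65, - 37.76,-32,  -  38/7, - 61/17, - 3, 9/4, 3, 3.92,10,  87/8,99/8 , 18 , 48, 54, 76,89 ]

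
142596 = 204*699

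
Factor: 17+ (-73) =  - 2^3*7^1 =-56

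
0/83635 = 0  =  0.00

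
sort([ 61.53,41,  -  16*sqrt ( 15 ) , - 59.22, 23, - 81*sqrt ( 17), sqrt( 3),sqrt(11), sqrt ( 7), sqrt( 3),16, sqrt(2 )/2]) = [ - 81*sqrt( 17 ),-16*sqrt(15),-59.22 , sqrt( 2)/2, sqrt( 3 ), sqrt( 3 ), sqrt (7 ),sqrt( 11 ),16, 23, 41,61.53 ]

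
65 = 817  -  752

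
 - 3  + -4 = -7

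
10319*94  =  969986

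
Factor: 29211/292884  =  2^(  -  2 ) * 7^1*13^1*107^1*24407^(-1 )= 9737/97628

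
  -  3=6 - 9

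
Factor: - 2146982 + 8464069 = 6317087  =  7^1*31^1*43^1*677^1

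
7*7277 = 50939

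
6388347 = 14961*427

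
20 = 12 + 8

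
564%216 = 132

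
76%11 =10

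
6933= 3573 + 3360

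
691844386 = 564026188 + 127818198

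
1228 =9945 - 8717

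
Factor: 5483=5483^1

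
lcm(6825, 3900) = 27300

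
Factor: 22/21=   2^1 * 3^ (  -  1) * 7^(- 1 )*11^1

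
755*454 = 342770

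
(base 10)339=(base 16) 153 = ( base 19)hg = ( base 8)523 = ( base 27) cf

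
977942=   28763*34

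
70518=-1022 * (-69)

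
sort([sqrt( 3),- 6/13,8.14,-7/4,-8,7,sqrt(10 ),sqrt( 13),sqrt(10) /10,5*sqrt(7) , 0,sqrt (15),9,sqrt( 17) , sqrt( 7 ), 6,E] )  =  [  -  8, - 7/4, - 6/13,0,sqrt( 10) /10,sqrt( 3), sqrt( 7), E, sqrt(10),sqrt( 13), sqrt( 15),sqrt(17 ), 6,7, 8.14,9,5*sqrt( 7 )]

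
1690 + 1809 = 3499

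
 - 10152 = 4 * (-2538)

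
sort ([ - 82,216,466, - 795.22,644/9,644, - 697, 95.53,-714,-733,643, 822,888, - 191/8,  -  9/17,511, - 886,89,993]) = [ - 886 , - 795.22, - 733,- 714, - 697, - 82,- 191/8 , - 9/17,644/9,89, 95.53,216,466,511,643,644,822,888,993] 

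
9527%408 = 143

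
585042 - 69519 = 515523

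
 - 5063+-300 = - 5363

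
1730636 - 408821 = 1321815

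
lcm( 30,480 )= 480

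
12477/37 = 337 + 8/37 = 337.22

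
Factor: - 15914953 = - 15914953^1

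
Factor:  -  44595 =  - 3^2*5^1*991^1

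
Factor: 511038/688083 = 2^1*3^1*89^1*719^(  -  1)  =  534/719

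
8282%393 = 29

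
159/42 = 3 + 11/14  =  3.79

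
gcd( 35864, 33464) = 8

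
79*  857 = 67703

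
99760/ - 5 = -19952 + 0/1 = - 19952.00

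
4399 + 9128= 13527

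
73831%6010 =1711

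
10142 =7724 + 2418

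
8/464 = 1/58 = 0.02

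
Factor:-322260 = -2^2*3^1 *5^1*41^1 * 131^1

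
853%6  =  1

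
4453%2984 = 1469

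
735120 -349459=385661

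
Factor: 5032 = 2^3*17^1*37^1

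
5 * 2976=14880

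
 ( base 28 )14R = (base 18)2f5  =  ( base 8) 1633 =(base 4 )32123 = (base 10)923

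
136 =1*136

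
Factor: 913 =11^1 *83^1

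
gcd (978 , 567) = 3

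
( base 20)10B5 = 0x2021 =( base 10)8225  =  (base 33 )7I8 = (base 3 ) 102021122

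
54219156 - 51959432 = 2259724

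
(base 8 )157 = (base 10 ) 111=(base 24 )4F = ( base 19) 5g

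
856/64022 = 428/32011  =  0.01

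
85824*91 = 7809984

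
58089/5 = 58089/5 = 11617.80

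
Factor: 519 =3^1*173^1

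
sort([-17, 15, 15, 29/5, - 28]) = [ - 28, - 17, 29/5,15,15] 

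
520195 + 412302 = 932497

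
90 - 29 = 61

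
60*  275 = 16500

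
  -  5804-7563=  - 13367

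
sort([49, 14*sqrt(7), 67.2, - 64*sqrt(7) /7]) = [  -  64*sqrt (7) /7, 14*sqrt(7 ), 49, 67.2 ]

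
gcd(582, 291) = 291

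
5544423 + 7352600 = 12897023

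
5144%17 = 10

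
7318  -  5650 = 1668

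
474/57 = 8 + 6/19 =8.32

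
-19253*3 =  - 57759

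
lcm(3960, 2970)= 11880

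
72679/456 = 159 + 175/456=159.38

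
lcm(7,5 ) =35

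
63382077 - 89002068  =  -25619991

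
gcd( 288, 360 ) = 72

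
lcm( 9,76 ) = 684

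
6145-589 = 5556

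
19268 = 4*4817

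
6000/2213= 2  +  1574/2213 = 2.71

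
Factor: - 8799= - 3^1 * 7^1 * 419^1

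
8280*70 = 579600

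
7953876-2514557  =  5439319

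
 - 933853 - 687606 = - 1621459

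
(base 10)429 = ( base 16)1AD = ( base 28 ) f9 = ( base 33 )D0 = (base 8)655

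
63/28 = 9/4 =2.25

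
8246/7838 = 4123/3919 =1.05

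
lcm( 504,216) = 1512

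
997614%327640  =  14694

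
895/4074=895/4074  =  0.22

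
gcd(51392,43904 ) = 64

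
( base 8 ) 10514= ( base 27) 620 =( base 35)3li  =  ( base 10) 4428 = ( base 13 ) 2028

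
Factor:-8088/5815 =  - 2^3*3^1*5^(-1)*337^1 * 1163^(  -  1)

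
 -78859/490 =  - 78859/490 = - 160.94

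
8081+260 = 8341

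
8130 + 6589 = 14719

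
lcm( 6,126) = 126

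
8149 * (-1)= -8149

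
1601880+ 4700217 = 6302097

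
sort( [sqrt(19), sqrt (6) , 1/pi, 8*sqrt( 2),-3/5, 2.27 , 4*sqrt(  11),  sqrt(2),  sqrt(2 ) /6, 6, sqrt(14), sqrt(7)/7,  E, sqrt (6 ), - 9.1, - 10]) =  [ - 10 , - 9.1, - 3/5,  sqrt(2)/6,1/pi, sqrt (7)/7,sqrt( 2), 2.27,sqrt( 6) , sqrt(6),E, sqrt(14) , sqrt(19 ),6, 8*sqrt(2),  4*sqrt(11)]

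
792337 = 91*8707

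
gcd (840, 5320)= 280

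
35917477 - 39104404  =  - 3186927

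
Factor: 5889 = 3^1*13^1*151^1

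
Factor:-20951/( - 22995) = 3^( - 2 )*5^(-1)*41^1= 41/45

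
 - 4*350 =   -  1400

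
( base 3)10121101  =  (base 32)2I5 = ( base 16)A45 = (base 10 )2629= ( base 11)1A80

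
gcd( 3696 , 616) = 616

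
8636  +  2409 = 11045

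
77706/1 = 77706 = 77706.00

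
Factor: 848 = 2^4 * 53^1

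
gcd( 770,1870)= 110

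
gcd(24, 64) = 8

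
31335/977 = 32+ 71/977= 32.07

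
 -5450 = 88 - 5538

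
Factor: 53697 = 3^1*7^1*2557^1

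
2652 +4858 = 7510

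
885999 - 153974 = 732025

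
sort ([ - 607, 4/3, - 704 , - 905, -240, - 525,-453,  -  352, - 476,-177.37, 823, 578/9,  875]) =[ - 905,-704,  -  607,-525,-476,-453, - 352,  -  240,-177.37,  4/3,  578/9,  823,875]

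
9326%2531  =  1733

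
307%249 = 58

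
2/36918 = 1/18459 = 0.00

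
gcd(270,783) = 27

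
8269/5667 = 1 + 2602/5667 = 1.46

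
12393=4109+8284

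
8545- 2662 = 5883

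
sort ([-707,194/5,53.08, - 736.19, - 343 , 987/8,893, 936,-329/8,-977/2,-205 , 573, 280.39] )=[ - 736.19,-707 , - 977/2, - 343, - 205,-329/8 , 194/5 , 53.08, 987/8,280.39, 573 , 893, 936]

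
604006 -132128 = 471878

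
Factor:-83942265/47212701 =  - 27980755/15737567 = - 5^1 *11^1*19^ ( - 1)*31^1 * 229^( - 1) * 3617^( - 1)*16411^1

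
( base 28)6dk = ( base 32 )4V0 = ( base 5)130323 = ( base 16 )13e0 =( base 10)5088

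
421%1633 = 421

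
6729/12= 2243/4 = 560.75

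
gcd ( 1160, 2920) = 40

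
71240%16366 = 5776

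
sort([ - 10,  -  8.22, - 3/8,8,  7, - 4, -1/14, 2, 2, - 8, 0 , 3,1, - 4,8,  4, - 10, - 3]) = [ - 10, - 10, - 8.22 , - 8, - 4, - 4,-3, - 3/8, - 1/14,  0,1,2,2, 3, 4,7,  8,8] 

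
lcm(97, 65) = 6305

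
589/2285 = 589/2285 = 0.26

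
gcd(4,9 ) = 1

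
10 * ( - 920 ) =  - 9200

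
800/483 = 800/483 = 1.66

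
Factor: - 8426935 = -5^1*11^1 * 37^1*41^1*101^1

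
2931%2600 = 331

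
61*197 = 12017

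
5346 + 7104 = 12450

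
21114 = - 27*( - 782)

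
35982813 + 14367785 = 50350598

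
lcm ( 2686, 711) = 24174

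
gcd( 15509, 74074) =13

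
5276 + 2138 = 7414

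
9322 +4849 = 14171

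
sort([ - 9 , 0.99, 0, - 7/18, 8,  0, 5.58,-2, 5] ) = [-9, - 2, - 7/18,0 , 0,0.99, 5, 5.58,8]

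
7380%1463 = 65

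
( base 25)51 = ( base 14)90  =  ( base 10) 126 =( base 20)66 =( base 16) 7e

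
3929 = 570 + 3359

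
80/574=40/287 = 0.14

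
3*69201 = 207603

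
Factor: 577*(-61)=-61^1*577^1 = - 35197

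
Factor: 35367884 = 2^2*109^1*81119^1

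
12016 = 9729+2287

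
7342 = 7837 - 495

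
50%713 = 50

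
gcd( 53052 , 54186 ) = 6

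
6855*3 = 20565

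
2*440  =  880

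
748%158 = 116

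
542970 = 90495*6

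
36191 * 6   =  217146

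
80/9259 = 80/9259 =0.01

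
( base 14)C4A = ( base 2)100101110010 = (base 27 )38F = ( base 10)2418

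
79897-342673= - 262776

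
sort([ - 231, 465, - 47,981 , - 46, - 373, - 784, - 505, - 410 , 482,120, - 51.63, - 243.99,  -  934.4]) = [ - 934.4, - 784, - 505, - 410, - 373, - 243.99, - 231, - 51.63,- 47,-46,120,  465,  482,981]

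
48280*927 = 44755560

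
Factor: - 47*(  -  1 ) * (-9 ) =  - 3^2*47^1 = -423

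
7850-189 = 7661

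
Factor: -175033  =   - 101^1*1733^1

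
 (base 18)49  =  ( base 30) 2L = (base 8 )121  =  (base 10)81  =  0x51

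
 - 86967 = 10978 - 97945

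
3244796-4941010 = - 1696214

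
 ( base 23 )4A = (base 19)57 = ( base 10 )102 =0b1100110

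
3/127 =3/127=0.02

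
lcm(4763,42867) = 42867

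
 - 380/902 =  - 190/451 = - 0.42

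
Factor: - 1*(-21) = 21 = 3^1*7^1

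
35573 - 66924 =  - 31351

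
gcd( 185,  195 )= 5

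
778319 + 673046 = 1451365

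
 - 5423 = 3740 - 9163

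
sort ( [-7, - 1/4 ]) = [ - 7, - 1/4 ] 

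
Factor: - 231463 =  - 231463^1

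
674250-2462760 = -1788510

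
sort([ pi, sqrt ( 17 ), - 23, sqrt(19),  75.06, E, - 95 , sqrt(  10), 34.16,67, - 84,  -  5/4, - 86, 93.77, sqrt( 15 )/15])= [-95, - 86, - 84, - 23, - 5/4, sqrt( 15)/15,E,pi, sqrt( 10 ), sqrt(17) , sqrt( 19 ),34.16, 67,  75.06, 93.77 ] 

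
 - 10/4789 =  - 1  +  4779/4789 = - 0.00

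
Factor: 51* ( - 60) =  - 3060 = - 2^2*3^2*5^1*17^1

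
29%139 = 29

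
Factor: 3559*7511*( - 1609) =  - 43011223241 = -7^1*29^1*37^1*1609^1*3559^1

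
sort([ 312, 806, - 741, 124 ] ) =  [-741, 124,312, 806 ] 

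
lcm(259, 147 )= 5439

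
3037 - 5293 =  - 2256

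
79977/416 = 192 + 105/416 =192.25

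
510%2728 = 510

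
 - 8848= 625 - 9473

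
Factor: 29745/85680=2^( - 4 )*7^( - 1)*17^ ( - 1)*661^1 = 661/1904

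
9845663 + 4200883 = 14046546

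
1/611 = 1/611 = 0.00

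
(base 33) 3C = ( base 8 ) 157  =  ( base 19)5g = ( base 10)111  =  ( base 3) 11010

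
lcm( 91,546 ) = 546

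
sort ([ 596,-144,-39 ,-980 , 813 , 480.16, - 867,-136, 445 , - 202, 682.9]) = [ - 980,-867,- 202, - 144,-136, - 39, 445, 480.16, 596, 682.9, 813 ]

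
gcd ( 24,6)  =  6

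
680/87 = 680/87 = 7.82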